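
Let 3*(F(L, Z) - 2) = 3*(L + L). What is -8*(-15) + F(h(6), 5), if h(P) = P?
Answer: 134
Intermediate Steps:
F(L, Z) = 2 + 2*L (F(L, Z) = 2 + (3*(L + L))/3 = 2 + (3*(2*L))/3 = 2 + (6*L)/3 = 2 + 2*L)
-8*(-15) + F(h(6), 5) = -8*(-15) + (2 + 2*6) = 120 + (2 + 12) = 120 + 14 = 134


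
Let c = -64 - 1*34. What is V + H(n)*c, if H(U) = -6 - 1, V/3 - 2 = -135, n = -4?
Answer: 287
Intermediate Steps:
c = -98 (c = -64 - 34 = -98)
V = -399 (V = 6 + 3*(-135) = 6 - 405 = -399)
H(U) = -7
V + H(n)*c = -399 - 7*(-98) = -399 + 686 = 287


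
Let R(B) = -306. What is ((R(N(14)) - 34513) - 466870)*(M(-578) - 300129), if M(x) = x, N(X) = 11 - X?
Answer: 150861394123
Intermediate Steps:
((R(N(14)) - 34513) - 466870)*(M(-578) - 300129) = ((-306 - 34513) - 466870)*(-578 - 300129) = (-34819 - 466870)*(-300707) = -501689*(-300707) = 150861394123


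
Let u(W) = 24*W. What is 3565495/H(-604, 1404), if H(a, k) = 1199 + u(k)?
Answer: 713099/6979 ≈ 102.18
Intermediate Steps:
H(a, k) = 1199 + 24*k
3565495/H(-604, 1404) = 3565495/(1199 + 24*1404) = 3565495/(1199 + 33696) = 3565495/34895 = 3565495*(1/34895) = 713099/6979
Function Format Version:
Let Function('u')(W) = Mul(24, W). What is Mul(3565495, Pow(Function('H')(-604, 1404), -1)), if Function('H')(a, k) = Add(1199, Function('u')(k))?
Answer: Rational(713099, 6979) ≈ 102.18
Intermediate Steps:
Function('H')(a, k) = Add(1199, Mul(24, k))
Mul(3565495, Pow(Function('H')(-604, 1404), -1)) = Mul(3565495, Pow(Add(1199, Mul(24, 1404)), -1)) = Mul(3565495, Pow(Add(1199, 33696), -1)) = Mul(3565495, Pow(34895, -1)) = Mul(3565495, Rational(1, 34895)) = Rational(713099, 6979)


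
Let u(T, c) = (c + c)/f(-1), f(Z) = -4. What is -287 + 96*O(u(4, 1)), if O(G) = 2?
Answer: -95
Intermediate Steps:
u(T, c) = -c/2 (u(T, c) = (c + c)/(-4) = (2*c)*(-¼) = -c/2)
-287 + 96*O(u(4, 1)) = -287 + 96*2 = -287 + 192 = -95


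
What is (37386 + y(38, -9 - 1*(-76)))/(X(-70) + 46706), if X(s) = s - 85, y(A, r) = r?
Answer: 37453/46551 ≈ 0.80456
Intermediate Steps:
X(s) = -85 + s
(37386 + y(38, -9 - 1*(-76)))/(X(-70) + 46706) = (37386 + (-9 - 1*(-76)))/((-85 - 70) + 46706) = (37386 + (-9 + 76))/(-155 + 46706) = (37386 + 67)/46551 = 37453*(1/46551) = 37453/46551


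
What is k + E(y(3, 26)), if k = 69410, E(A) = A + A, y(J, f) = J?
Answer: 69416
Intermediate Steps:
E(A) = 2*A
k + E(y(3, 26)) = 69410 + 2*3 = 69410 + 6 = 69416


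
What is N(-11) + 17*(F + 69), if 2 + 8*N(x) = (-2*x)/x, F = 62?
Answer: 4453/2 ≈ 2226.5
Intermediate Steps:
N(x) = -1/2 (N(x) = -1/4 + ((-2*x)/x)/8 = -1/4 + (1/8)*(-2) = -1/4 - 1/4 = -1/2)
N(-11) + 17*(F + 69) = -1/2 + 17*(62 + 69) = -1/2 + 17*131 = -1/2 + 2227 = 4453/2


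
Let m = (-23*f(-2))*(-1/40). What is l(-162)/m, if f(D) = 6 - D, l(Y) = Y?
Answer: -810/23 ≈ -35.217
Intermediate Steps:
m = 23/5 (m = (-23*(6 - 1*(-2)))*(-1/40) = (-23*(6 + 2))*(-1*1/40) = -23*8*(-1/40) = -184*(-1/40) = 23/5 ≈ 4.6000)
l(-162)/m = -162/23/5 = -162*5/23 = -810/23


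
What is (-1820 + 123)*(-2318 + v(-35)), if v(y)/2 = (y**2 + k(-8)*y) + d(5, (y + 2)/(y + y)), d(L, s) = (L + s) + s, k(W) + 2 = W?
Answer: -50122592/35 ≈ -1.4321e+6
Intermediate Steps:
k(W) = -2 + W
d(L, s) = L + 2*s
v(y) = 10 - 20*y + 2*y**2 + 2*(2 + y)/y (v(y) = 2*((y**2 + (-2 - 8)*y) + (5 + 2*((y + 2)/(y + y)))) = 2*((y**2 - 10*y) + (5 + 2*((2 + y)/((2*y))))) = 2*((y**2 - 10*y) + (5 + 2*((2 + y)*(1/(2*y))))) = 2*((y**2 - 10*y) + (5 + 2*((2 + y)/(2*y)))) = 2*((y**2 - 10*y) + (5 + (2 + y)/y)) = 2*(5 + y**2 - 10*y + (2 + y)/y) = 10 - 20*y + 2*y**2 + 2*(2 + y)/y)
(-1820 + 123)*(-2318 + v(-35)) = (-1820 + 123)*(-2318 + (12 - 20*(-35) + 2*(-35)**2 + 4/(-35))) = -1697*(-2318 + (12 + 700 + 2*1225 + 4*(-1/35))) = -1697*(-2318 + (12 + 700 + 2450 - 4/35)) = -1697*(-2318 + 110666/35) = -1697*29536/35 = -50122592/35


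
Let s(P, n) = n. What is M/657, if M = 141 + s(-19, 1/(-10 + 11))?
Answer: 142/657 ≈ 0.21613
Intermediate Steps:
M = 142 (M = 141 + 1/(-10 + 11) = 141 + 1/1 = 141 + 1 = 142)
M/657 = 142/657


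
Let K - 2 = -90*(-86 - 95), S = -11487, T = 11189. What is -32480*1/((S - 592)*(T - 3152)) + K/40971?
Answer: 527646850532/1325806851411 ≈ 0.39798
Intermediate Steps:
K = 16292 (K = 2 - 90*(-86 - 95) = 2 - 90*(-181) = 2 + 16290 = 16292)
-32480*1/((S - 592)*(T - 3152)) + K/40971 = -32480*1/((-11487 - 592)*(11189 - 3152)) + 16292/40971 = -32480/(8037*(-12079)) + 16292*(1/40971) = -32480/(-97078923) + 16292/40971 = -32480*(-1/97078923) + 16292/40971 = 32480/97078923 + 16292/40971 = 527646850532/1325806851411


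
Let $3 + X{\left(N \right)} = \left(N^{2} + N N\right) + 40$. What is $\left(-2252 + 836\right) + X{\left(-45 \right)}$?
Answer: $2671$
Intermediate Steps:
$X{\left(N \right)} = 37 + 2 N^{2}$ ($X{\left(N \right)} = -3 + \left(\left(N^{2} + N N\right) + 40\right) = -3 + \left(\left(N^{2} + N^{2}\right) + 40\right) = -3 + \left(2 N^{2} + 40\right) = -3 + \left(40 + 2 N^{2}\right) = 37 + 2 N^{2}$)
$\left(-2252 + 836\right) + X{\left(-45 \right)} = \left(-2252 + 836\right) + \left(37 + 2 \left(-45\right)^{2}\right) = -1416 + \left(37 + 2 \cdot 2025\right) = -1416 + \left(37 + 4050\right) = -1416 + 4087 = 2671$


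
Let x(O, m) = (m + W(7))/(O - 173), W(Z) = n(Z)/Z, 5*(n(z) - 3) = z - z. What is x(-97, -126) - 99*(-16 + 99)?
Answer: -5176417/630 ≈ -8216.5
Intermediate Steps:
n(z) = 3 (n(z) = 3 + (z - z)/5 = 3 + (⅕)*0 = 3 + 0 = 3)
W(Z) = 3/Z
x(O, m) = (3/7 + m)/(-173 + O) (x(O, m) = (m + 3/7)/(O - 173) = (m + 3*(⅐))/(-173 + O) = (m + 3/7)/(-173 + O) = (3/7 + m)/(-173 + O))
x(-97, -126) - 99*(-16 + 99) = (3/7 - 126)/(-173 - 97) - 99*(-16 + 99) = -879/7/(-270) - 99*83 = -1/270*(-879/7) - 1*8217 = 293/630 - 8217 = -5176417/630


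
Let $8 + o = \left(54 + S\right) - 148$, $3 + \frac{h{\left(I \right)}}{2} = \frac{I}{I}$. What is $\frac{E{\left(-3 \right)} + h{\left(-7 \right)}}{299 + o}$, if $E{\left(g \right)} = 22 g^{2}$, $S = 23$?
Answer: $\frac{97}{110} \approx 0.88182$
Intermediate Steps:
$h{\left(I \right)} = -4$ ($h{\left(I \right)} = -6 + 2 \frac{I}{I} = -6 + 2 \cdot 1 = -6 + 2 = -4$)
$o = -79$ ($o = -8 + \left(\left(54 + 23\right) - 148\right) = -8 + \left(77 - 148\right) = -8 - 71 = -79$)
$\frac{E{\left(-3 \right)} + h{\left(-7 \right)}}{299 + o} = \frac{22 \left(-3\right)^{2} - 4}{299 - 79} = \frac{22 \cdot 9 - 4}{220} = \left(198 - 4\right) \frac{1}{220} = 194 \cdot \frac{1}{220} = \frac{97}{110}$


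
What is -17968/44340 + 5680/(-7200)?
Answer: -79421/66510 ≈ -1.1941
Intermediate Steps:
-17968/44340 + 5680/(-7200) = -17968*1/44340 + 5680*(-1/7200) = -4492/11085 - 71/90 = -79421/66510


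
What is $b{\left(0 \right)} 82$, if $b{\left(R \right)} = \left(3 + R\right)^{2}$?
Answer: $738$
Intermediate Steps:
$b{\left(0 \right)} 82 = \left(3 + 0\right)^{2} \cdot 82 = 3^{2} \cdot 82 = 9 \cdot 82 = 738$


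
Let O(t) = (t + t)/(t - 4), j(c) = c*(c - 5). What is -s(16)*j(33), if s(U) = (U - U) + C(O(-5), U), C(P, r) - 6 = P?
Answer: -19712/3 ≈ -6570.7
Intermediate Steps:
j(c) = c*(-5 + c)
O(t) = 2*t/(-4 + t) (O(t) = (2*t)/(-4 + t) = 2*t/(-4 + t))
C(P, r) = 6 + P
s(U) = 64/9 (s(U) = (U - U) + (6 + 2*(-5)/(-4 - 5)) = 0 + (6 + 2*(-5)/(-9)) = 0 + (6 + 2*(-5)*(-⅑)) = 0 + (6 + 10/9) = 0 + 64/9 = 64/9)
-s(16)*j(33) = -64*33*(-5 + 33)/9 = -64*33*28/9 = -64*924/9 = -1*19712/3 = -19712/3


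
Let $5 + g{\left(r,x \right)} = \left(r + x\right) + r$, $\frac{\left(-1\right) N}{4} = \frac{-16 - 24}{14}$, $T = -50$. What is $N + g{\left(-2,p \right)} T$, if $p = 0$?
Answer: $\frac{3230}{7} \approx 461.43$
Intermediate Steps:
$N = \frac{80}{7}$ ($N = - 4 \frac{-16 - 24}{14} = - 4 \left(-16 - 24\right) \frac{1}{14} = - 4 \left(\left(-40\right) \frac{1}{14}\right) = \left(-4\right) \left(- \frac{20}{7}\right) = \frac{80}{7} \approx 11.429$)
$g{\left(r,x \right)} = -5 + x + 2 r$ ($g{\left(r,x \right)} = -5 + \left(\left(r + x\right) + r\right) = -5 + \left(x + 2 r\right) = -5 + x + 2 r$)
$N + g{\left(-2,p \right)} T = \frac{80}{7} + \left(-5 + 0 + 2 \left(-2\right)\right) \left(-50\right) = \frac{80}{7} + \left(-5 + 0 - 4\right) \left(-50\right) = \frac{80}{7} - -450 = \frac{80}{7} + 450 = \frac{3230}{7}$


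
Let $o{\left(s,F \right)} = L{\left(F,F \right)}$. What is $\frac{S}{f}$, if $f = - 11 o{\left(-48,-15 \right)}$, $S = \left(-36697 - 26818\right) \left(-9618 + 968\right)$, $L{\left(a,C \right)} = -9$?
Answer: $\frac{549404750}{99} \approx 5.5495 \cdot 10^{6}$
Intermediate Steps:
$o{\left(s,F \right)} = -9$
$S = 549404750$ ($S = \left(-63515\right) \left(-8650\right) = 549404750$)
$f = 99$ ($f = \left(-11\right) \left(-9\right) = 99$)
$\frac{S}{f} = \frac{549404750}{99}$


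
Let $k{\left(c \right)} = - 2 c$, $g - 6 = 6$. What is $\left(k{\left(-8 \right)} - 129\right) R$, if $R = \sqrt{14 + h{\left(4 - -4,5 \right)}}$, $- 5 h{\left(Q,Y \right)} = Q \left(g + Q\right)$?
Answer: $- 339 i \sqrt{2} \approx - 479.42 i$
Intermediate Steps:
$g = 12$ ($g = 6 + 6 = 12$)
$h{\left(Q,Y \right)} = - \frac{Q \left(12 + Q\right)}{5}$
$R = 3 i \sqrt{2}$ ($R = \sqrt{14 - \frac{\left(4 - -4\right) \left(12 + \left(4 - -4\right)\right)}{5}} = \sqrt{14 - \frac{\left(4 + 4\right) \left(12 + \left(4 + 4\right)\right)}{5}} = \sqrt{14 - \frac{8 \left(12 + 8\right)}{5}} = \sqrt{14 - \frac{8}{5} \cdot 20} = \sqrt{14 - 32} = \sqrt{-18} = 3 i \sqrt{2} \approx 4.2426 i$)
$\left(k{\left(-8 \right)} - 129\right) R = \left(\left(-2\right) \left(-8\right) - 129\right) 3 i \sqrt{2} = \left(16 - 129\right) 3 i \sqrt{2} = - 113 \cdot 3 i \sqrt{2} = - 339 i \sqrt{2}$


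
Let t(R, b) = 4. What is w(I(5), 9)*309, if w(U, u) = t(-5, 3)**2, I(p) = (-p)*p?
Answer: 4944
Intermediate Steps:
I(p) = -p**2
w(U, u) = 16 (w(U, u) = 4**2 = 16)
w(I(5), 9)*309 = 16*309 = 4944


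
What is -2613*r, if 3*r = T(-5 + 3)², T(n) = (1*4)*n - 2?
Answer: -87100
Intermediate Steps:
T(n) = -2 + 4*n (T(n) = 4*n - 2 = -2 + 4*n)
r = 100/3 (r = (-2 + 4*(-5 + 3))²/3 = (-2 + 4*(-2))²/3 = (-2 - 8)²/3 = (⅓)*(-10)² = (⅓)*100 = 100/3 ≈ 33.333)
-2613*r = -2613*100/3 = -87100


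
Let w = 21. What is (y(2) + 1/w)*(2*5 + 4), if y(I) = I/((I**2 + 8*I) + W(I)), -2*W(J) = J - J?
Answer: 31/15 ≈ 2.0667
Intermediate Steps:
W(J) = 0 (W(J) = -(J - J)/2 = -1/2*0 = 0)
y(I) = I/(I**2 + 8*I) (y(I) = I/((I**2 + 8*I) + 0) = I/(I**2 + 8*I))
(y(2) + 1/w)*(2*5 + 4) = (1/(8 + 2) + 1/21)*(2*5 + 4) = (1/10 + 1/21)*(10 + 4) = (1/10 + 1/21)*14 = (31/210)*14 = 31/15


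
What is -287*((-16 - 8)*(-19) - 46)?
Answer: -117670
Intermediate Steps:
-287*((-16 - 8)*(-19) - 46) = -287*(-24*(-19) - 46) = -287*(456 - 46) = -287*410 = -117670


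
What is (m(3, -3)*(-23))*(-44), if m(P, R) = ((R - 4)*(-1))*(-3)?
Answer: -21252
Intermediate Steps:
m(P, R) = -12 + 3*R (m(P, R) = ((-4 + R)*(-1))*(-3) = (4 - R)*(-3) = -12 + 3*R)
(m(3, -3)*(-23))*(-44) = ((-12 + 3*(-3))*(-23))*(-44) = ((-12 - 9)*(-23))*(-44) = -21*(-23)*(-44) = 483*(-44) = -21252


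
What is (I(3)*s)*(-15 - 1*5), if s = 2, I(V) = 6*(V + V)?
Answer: -1440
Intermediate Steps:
I(V) = 12*V (I(V) = 6*(2*V) = 12*V)
(I(3)*s)*(-15 - 1*5) = ((12*3)*2)*(-15 - 1*5) = (36*2)*(-15 - 5) = 72*(-20) = -1440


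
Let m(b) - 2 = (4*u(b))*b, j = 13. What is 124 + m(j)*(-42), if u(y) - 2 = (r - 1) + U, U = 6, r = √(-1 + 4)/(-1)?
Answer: -15248 + 2184*√3 ≈ -11465.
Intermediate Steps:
r = -√3 (r = √3*(-1) = -√3 ≈ -1.7320)
u(y) = 7 - √3 (u(y) = 2 + ((-√3 - 1) + 6) = 2 + ((-1 - √3) + 6) = 2 + (5 - √3) = 7 - √3)
m(b) = 2 + b*(28 - 4*√3) (m(b) = 2 + (4*(7 - √3))*b = 2 + (28 - 4*√3)*b = 2 + b*(28 - 4*√3))
124 + m(j)*(-42) = 124 + (2 + 4*13*(7 - √3))*(-42) = 124 + (2 + (364 - 52*√3))*(-42) = 124 + (366 - 52*√3)*(-42) = 124 + (-15372 + 2184*√3) = -15248 + 2184*√3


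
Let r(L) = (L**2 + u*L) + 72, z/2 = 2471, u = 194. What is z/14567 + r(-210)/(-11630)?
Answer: 534394/12101015 ≈ 0.044161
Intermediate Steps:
z = 4942 (z = 2*2471 = 4942)
r(L) = 72 + L**2 + 194*L (r(L) = (L**2 + 194*L) + 72 = 72 + L**2 + 194*L)
z/14567 + r(-210)/(-11630) = 4942/14567 + (72 + (-210)**2 + 194*(-210))/(-11630) = 4942*(1/14567) + (72 + 44100 - 40740)*(-1/11630) = 706/2081 + 3432*(-1/11630) = 706/2081 - 1716/5815 = 534394/12101015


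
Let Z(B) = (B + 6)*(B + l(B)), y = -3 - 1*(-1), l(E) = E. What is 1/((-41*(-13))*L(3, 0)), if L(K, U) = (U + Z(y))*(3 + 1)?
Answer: -1/34112 ≈ -2.9315e-5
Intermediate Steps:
y = -2 (y = -3 + 1 = -2)
Z(B) = 2*B*(6 + B) (Z(B) = (B + 6)*(B + B) = (6 + B)*(2*B) = 2*B*(6 + B))
L(K, U) = -64 + 4*U (L(K, U) = (U + 2*(-2)*(6 - 2))*(3 + 1) = (U + 2*(-2)*4)*4 = (U - 16)*4 = (-16 + U)*4 = -64 + 4*U)
1/((-41*(-13))*L(3, 0)) = 1/((-41*(-13))*(-64 + 4*0)) = 1/(533*(-64 + 0)) = 1/(533*(-64)) = 1/(-34112) = -1/34112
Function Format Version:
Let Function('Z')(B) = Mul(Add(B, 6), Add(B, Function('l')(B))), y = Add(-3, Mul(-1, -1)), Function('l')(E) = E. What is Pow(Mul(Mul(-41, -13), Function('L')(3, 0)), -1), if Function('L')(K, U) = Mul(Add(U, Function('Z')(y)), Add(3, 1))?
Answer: Rational(-1, 34112) ≈ -2.9315e-5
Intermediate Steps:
y = -2 (y = Add(-3, 1) = -2)
Function('Z')(B) = Mul(2, B, Add(6, B)) (Function('Z')(B) = Mul(Add(B, 6), Add(B, B)) = Mul(Add(6, B), Mul(2, B)) = Mul(2, B, Add(6, B)))
Function('L')(K, U) = Add(-64, Mul(4, U)) (Function('L')(K, U) = Mul(Add(U, Mul(2, -2, Add(6, -2))), Add(3, 1)) = Mul(Add(U, Mul(2, -2, 4)), 4) = Mul(Add(U, -16), 4) = Mul(Add(-16, U), 4) = Add(-64, Mul(4, U)))
Pow(Mul(Mul(-41, -13), Function('L')(3, 0)), -1) = Pow(Mul(Mul(-41, -13), Add(-64, Mul(4, 0))), -1) = Pow(Mul(533, Add(-64, 0)), -1) = Pow(Mul(533, -64), -1) = Pow(-34112, -1) = Rational(-1, 34112)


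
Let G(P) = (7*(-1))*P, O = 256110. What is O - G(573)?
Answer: 260121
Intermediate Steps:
G(P) = -7*P
O - G(573) = 256110 - (-7)*573 = 256110 - 1*(-4011) = 256110 + 4011 = 260121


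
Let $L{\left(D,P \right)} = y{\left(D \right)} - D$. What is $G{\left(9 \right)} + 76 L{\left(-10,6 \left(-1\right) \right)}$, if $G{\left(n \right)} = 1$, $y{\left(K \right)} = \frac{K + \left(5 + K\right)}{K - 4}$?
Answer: $\frac{5897}{7} \approx 842.43$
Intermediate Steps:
$y{\left(K \right)} = \frac{5 + 2 K}{-4 + K}$
$L{\left(D,P \right)} = - D + \frac{5 + 2 D}{-4 + D}$ ($L{\left(D,P \right)} = \frac{5 + 2 D}{-4 + D} - D = - D + \frac{5 + 2 D}{-4 + D}$)
$G{\left(9 \right)} + 76 L{\left(-10,6 \left(-1\right) \right)} = 1 + 76 \frac{5 - \left(-10\right)^{2} + 6 \left(-10\right)}{-4 - 10} = 1 + 76 \frac{5 - 100 - 60}{-14} = 1 + 76 \left(- \frac{5 - 100 - 60}{14}\right) = 1 + 76 \left(\left(- \frac{1}{14}\right) \left(-155\right)\right) = 1 + 76 \cdot \frac{155}{14} = 1 + \frac{5890}{7} = \frac{5897}{7}$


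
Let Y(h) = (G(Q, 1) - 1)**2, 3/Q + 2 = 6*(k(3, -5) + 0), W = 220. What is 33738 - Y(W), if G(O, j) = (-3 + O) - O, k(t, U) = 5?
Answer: 33722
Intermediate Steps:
Q = 3/28 (Q = 3/(-2 + 6*(5 + 0)) = 3/(-2 + 6*5) = 3/(-2 + 30) = 3/28 ≈ 0.10714)
G(O, j) = -3
Y(h) = 16 (Y(h) = (-3 - 1)**2 = (-4)**2 = 16)
33738 - Y(W) = 33738 - 1*16 = 33738 - 16 = 33722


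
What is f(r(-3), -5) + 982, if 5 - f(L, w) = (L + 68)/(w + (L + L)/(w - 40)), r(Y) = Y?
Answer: 73026/73 ≈ 1000.4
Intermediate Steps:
f(L, w) = 5 - (68 + L)/(w + 2*L/(-40 + w)) (f(L, w) = 5 - (L + 68)/(w + (L + L)/(w - 40)) = 5 - (68 + L)/(w + (2*L)/(-40 + w)) = 5 - (68 + L)/(w + 2*L/(-40 + w)))
f(r(-3), -5) + 982 = (2720 - 268*(-5) + 5*(-5)² + 50*(-3) - 1*(-3)*(-5))/((-5)² - 40*(-5) + 2*(-3)) + 982 = (2720 + 1340 + 5*25 - 150 - 15)/(25 + 200 - 6) + 982 = (2720 + 1340 + 125 - 150 - 15)/219 + 982 = (1/219)*4020 + 982 = 1340/73 + 982 = 73026/73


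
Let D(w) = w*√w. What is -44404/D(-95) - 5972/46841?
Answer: -5972/46841 - 44404*I*√95/9025 ≈ -0.1275 - 47.955*I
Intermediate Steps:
D(w) = w^(3/2)
-44404/D(-95) - 5972/46841 = -44404*I*√95/9025 - 5972/46841 = -5972/46841 - 44404*I*√95/9025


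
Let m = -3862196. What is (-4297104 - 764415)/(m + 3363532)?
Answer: 5061519/498664 ≈ 10.150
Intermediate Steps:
(-4297104 - 764415)/(m + 3363532) = (-4297104 - 764415)/(-3862196 + 3363532) = -5061519/(-498664) = -5061519*(-1/498664) = 5061519/498664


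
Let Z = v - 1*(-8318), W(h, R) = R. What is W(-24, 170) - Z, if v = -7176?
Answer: -972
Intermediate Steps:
Z = 1142 (Z = -7176 - 1*(-8318) = -7176 + 8318 = 1142)
W(-24, 170) - Z = 170 - 1*1142 = 170 - 1142 = -972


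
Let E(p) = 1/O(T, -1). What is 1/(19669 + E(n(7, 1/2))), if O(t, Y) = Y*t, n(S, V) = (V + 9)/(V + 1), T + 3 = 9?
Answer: 6/118013 ≈ 5.0842e-5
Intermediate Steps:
T = 6 (T = -3 + 9 = 6)
n(S, V) = (9 + V)/(1 + V)
E(p) = -⅙ (E(p) = 1/(-1*6) = 1/(-6) = -⅙)
1/(19669 + E(n(7, 1/2))) = 1/(19669 - ⅙) = 1/(118013/6) = 6/118013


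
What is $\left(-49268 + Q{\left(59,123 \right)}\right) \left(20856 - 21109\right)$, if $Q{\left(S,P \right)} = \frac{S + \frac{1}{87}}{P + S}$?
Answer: $\frac{98683203817}{7917} \approx 1.2465 \cdot 10^{7}$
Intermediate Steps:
$Q{\left(S,P \right)} = \frac{\frac{1}{87} + S}{P + S}$ ($Q{\left(S,P \right)} = \frac{S + \frac{1}{87}}{P + S} = \frac{\frac{1}{87} + S}{P + S}$)
$\left(-49268 + Q{\left(59,123 \right)}\right) \left(20856 - 21109\right) = \left(-49268 + \frac{\frac{1}{87} + 59}{123 + 59}\right) \left(20856 - 21109\right) = \left(-49268 + \frac{1}{182} \cdot \frac{5134}{87}\right) \left(-253\right) = \left(-49268 + \frac{2567}{7917}\right) \left(-253\right) = \left(- \frac{390052189}{7917}\right) \left(-253\right) = \frac{98683203817}{7917}$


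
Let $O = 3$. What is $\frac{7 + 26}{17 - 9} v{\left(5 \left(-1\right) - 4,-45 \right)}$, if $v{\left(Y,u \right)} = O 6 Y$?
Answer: $- \frac{2673}{4} \approx -668.25$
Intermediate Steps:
$v{\left(Y,u \right)} = 18 Y$ ($v{\left(Y,u \right)} = 3 \cdot 6 Y = 18 Y$)
$\frac{7 + 26}{17 - 9} v{\left(5 \left(-1\right) - 4,-45 \right)} = \frac{7 + 26}{17 - 9} \cdot 18 \left(5 \left(-1\right) - 4\right) = \frac{33}{8} \cdot 18 \left(-5 - 4\right) = 33 \cdot \frac{1}{8} \cdot 18 \left(-9\right) = \frac{33}{8} \left(-162\right) = - \frac{2673}{4}$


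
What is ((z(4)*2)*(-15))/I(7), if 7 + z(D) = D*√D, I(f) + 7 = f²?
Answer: -5/7 ≈ -0.71429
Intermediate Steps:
I(f) = -7 + f²
z(D) = -7 + D^(3/2) (z(D) = -7 + D*√D = -7 + D^(3/2))
((z(4)*2)*(-15))/I(7) = (((-7 + 4^(3/2))*2)*(-15))/(-7 + 7²) = (((-7 + 8)*2)*(-15))/(-7 + 49) = ((1*2)*(-15))/42 = (2*(-15))*(1/42) = -30*1/42 = -5/7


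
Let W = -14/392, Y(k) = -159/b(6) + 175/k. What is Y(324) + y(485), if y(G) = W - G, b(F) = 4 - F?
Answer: -459265/1134 ≈ -405.00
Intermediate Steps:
Y(k) = 159/2 + 175/k (Y(k) = -159/(4 - 1*6) + 175/k = -159/(4 - 6) + 175/k = -159/(-2) + 175/k = -159*(-½) + 175/k = 159/2 + 175/k)
W = -1/28 (W = -14*1/392 = -1/28 ≈ -0.035714)
y(G) = -1/28 - G
Y(324) + y(485) = (159/2 + 175/324) + (-1/28 - 1*485) = (159/2 + 175*(1/324)) + (-1/28 - 485) = (159/2 + 175/324) - 13581/28 = 25933/324 - 13581/28 = -459265/1134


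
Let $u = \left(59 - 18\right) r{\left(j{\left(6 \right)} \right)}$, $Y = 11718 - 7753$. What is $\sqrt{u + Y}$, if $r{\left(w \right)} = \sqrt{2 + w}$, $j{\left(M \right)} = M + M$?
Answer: $\sqrt{3965 + 41 \sqrt{14}} \approx 64.175$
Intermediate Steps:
$j{\left(M \right)} = 2 M$
$Y = 3965$
$u = 41 \sqrt{14}$ ($u = \left(59 - 18\right) \sqrt{2 + 2 \cdot 6} = 41 \sqrt{2 + 12} = 41 \sqrt{14} \approx 153.41$)
$\sqrt{u + Y} = \sqrt{41 \sqrt{14} + 3965} = \sqrt{3965 + 41 \sqrt{14}}$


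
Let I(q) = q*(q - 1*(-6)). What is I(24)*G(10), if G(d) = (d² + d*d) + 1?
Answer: 144720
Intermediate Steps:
I(q) = q*(6 + q) (I(q) = q*(q + 6) = q*(6 + q))
G(d) = 1 + 2*d² (G(d) = (d² + d²) + 1 = 2*d² + 1 = 1 + 2*d²)
I(24)*G(10) = (24*(6 + 24))*(1 + 2*10²) = (24*30)*(1 + 2*100) = 720*(1 + 200) = 720*201 = 144720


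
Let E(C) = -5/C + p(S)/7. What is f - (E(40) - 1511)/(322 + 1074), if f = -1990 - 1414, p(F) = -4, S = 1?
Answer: -266026449/78176 ≈ -3402.9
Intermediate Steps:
f = -3404
E(C) = -4/7 - 5/C (E(C) = -5/C - 4/7 = -4/7 - 5/C)
f - (E(40) - 1511)/(322 + 1074) = -3404 - ((-4/7 - 5/40) - 1511)/(322 + 1074) = -3404 - ((-4/7 - 5*1/40) - 1511)/1396 = -3404 - ((-4/7 - ⅛) - 1511)/1396 = -3404 - (-39/56 - 1511)/1396 = -3404 - (-84655)/(56*1396) = -3404 - 1*(-84655/78176) = -3404 + 84655/78176 = -266026449/78176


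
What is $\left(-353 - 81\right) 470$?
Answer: $-203980$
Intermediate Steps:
$\left(-353 - 81\right) 470 = \left(-434\right) 470 = -203980$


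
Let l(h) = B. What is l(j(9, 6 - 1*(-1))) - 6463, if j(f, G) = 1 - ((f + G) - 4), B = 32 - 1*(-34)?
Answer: -6397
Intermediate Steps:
B = 66 (B = 32 + 34 = 66)
j(f, G) = 5 - G - f (j(f, G) = 1 - ((G + f) - 4) = 1 - (-4 + G + f) = 1 + (4 - G - f) = 5 - G - f)
l(h) = 66
l(j(9, 6 - 1*(-1))) - 6463 = 66 - 6463 = -6397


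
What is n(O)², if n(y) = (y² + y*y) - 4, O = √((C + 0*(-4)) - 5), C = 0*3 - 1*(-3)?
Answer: 64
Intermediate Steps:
C = 3 (C = 0 + 3 = 3)
O = I*√2 (O = √((3 + 0*(-4)) - 5) = √((3 + 0) - 5) = √(3 - 5) = √(-2) = I*√2 ≈ 1.4142*I)
n(y) = -4 + 2*y² (n(y) = (y² + y²) - 4 = 2*y² - 4 = -4 + 2*y²)
n(O)² = (-4 + 2*(I*√2)²)² = (-4 + 2*(-2))² = (-4 - 4)² = (-8)² = 64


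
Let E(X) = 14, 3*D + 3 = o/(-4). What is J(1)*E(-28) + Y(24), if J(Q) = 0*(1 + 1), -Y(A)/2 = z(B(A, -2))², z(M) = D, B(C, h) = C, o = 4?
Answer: -32/9 ≈ -3.5556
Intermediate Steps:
D = -4/3 (D = -1 + (4/(-4))/3 = -1 + (4*(-¼))/3 = -1 + (⅓)*(-1) = -1 - ⅓ = -4/3 ≈ -1.3333)
z(M) = -4/3
Y(A) = -32/9 (Y(A) = -2*(-4/3)² = -2*16/9 = -32/9)
J(Q) = 0 (J(Q) = 0*2 = 0)
J(1)*E(-28) + Y(24) = 0*14 - 32/9 = 0 - 32/9 = -32/9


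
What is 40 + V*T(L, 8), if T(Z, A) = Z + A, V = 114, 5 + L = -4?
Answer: -74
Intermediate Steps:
L = -9 (L = -5 - 4 = -9)
T(Z, A) = A + Z
40 + V*T(L, 8) = 40 + 114*(8 - 9) = 40 + 114*(-1) = 40 - 114 = -74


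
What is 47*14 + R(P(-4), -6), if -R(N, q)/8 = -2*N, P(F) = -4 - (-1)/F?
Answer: 590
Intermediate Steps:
P(F) = -4 + 1/F
R(N, q) = 16*N (R(N, q) = -(-16)*N = 16*N)
47*14 + R(P(-4), -6) = 47*14 + 16*(-4 + 1/(-4)) = 658 + 16*(-4 - 1/4) = 658 + 16*(-17/4) = 658 - 68 = 590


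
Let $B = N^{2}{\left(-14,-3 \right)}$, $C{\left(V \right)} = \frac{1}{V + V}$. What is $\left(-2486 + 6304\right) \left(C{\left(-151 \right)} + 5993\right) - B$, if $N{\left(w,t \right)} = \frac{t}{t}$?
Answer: $\frac{3455070314}{151} \approx 2.2881 \cdot 10^{7}$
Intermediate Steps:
$C{\left(V \right)} = \frac{1}{2 V}$
$N{\left(w,t \right)} = 1$
$B = 1$ ($B = 1^{2} = 1$)
$\left(-2486 + 6304\right) \left(C{\left(-151 \right)} + 5993\right) - B = \left(-2486 + 6304\right) \left(\frac{1}{2 \left(-151\right)} + 5993\right) - 1 = 3818 \left(\frac{1}{2} \left(- \frac{1}{151}\right) + 5993\right) - 1 = 3818 \left(- \frac{1}{302} + 5993\right) - 1 = 3818 \cdot \frac{1809885}{302} - 1 = \frac{3455070465}{151} - 1 = \frac{3455070314}{151}$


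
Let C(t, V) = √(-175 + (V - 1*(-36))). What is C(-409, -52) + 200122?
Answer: 200122 + I*√191 ≈ 2.0012e+5 + 13.82*I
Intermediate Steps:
C(t, V) = √(-139 + V) (C(t, V) = √(-175 + (V + 36)) = √(-175 + (36 + V)) = √(-139 + V))
C(-409, -52) + 200122 = √(-139 - 52) + 200122 = √(-191) + 200122 = I*√191 + 200122 = 200122 + I*√191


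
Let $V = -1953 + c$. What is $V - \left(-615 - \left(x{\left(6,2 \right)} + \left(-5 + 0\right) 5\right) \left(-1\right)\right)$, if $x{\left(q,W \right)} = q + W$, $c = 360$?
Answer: $-961$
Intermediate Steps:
$x{\left(q,W \right)} = W + q$
$V = -1593$ ($V = -1953 + 360 = -1593$)
$V - \left(-615 - \left(x{\left(6,2 \right)} + \left(-5 + 0\right) 5\right) \left(-1\right)\right) = -1593 - \left(-615 - \left(\left(2 + 6\right) + \left(-5 + 0\right) 5\right) \left(-1\right)\right) = -1593 - \left(-615 - \left(8 - 25\right) \left(-1\right)\right) = -1593 - \left(-615 - \left(-17\right) \left(-1\right)\right) = -1593 - \left(-615 - 17\right) = -1593 - -632 = -1593 + 632 = -961$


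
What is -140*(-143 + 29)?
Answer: 15960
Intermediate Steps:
-140*(-143 + 29) = -140*(-114) = 15960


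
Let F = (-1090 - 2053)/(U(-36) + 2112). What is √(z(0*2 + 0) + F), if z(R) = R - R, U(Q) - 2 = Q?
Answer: I*√6531154/2078 ≈ 1.2298*I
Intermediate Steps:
U(Q) = 2 + Q
z(R) = 0
F = -3143/2078 (F = (-1090 - 2053)/((2 - 36) + 2112) = -3143/(-34 + 2112) = -3143/2078 ≈ -1.5125)
√(z(0*2 + 0) + F) = √(0 - 3143/2078) = √(-3143/2078) = I*√6531154/2078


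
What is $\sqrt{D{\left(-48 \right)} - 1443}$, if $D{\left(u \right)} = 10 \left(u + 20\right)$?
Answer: $i \sqrt{1723} \approx 41.509 i$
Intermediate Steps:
$D{\left(u \right)} = 200 + 10 u$ ($D{\left(u \right)} = 10 \left(20 + u\right) = 200 + 10 u$)
$\sqrt{D{\left(-48 \right)} - 1443} = \sqrt{\left(200 + 10 \left(-48\right)\right) - 1443} = \sqrt{\left(200 - 480\right) - 1443} = \sqrt{-280 - 1443} = \sqrt{-1723} = i \sqrt{1723}$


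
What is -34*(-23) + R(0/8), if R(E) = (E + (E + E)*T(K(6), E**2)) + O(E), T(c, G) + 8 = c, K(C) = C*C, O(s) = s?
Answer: 782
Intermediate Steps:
K(C) = C**2
T(c, G) = -8 + c
R(E) = 58*E (R(E) = (E + (E + E)*(-8 + 6**2)) + E = (E + (2*E)*(-8 + 36)) + E = (E + (2*E)*28) + E = (E + 56*E) + E = 57*E + E = 58*E)
-34*(-23) + R(0/8) = -34*(-23) + 58*(0/8) = 782 + 58*(0*(1/8)) = 782 + 58*0 = 782 + 0 = 782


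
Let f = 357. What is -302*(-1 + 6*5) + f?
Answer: -8401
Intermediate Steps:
-302*(-1 + 6*5) + f = -302*(-1 + 6*5) + 357 = -302*(-1 + 30) + 357 = -302*29 + 357 = -8758 + 357 = -8401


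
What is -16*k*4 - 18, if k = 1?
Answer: -82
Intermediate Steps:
-16*k*4 - 18 = -16*4 - 18 = -64 - 18 = -82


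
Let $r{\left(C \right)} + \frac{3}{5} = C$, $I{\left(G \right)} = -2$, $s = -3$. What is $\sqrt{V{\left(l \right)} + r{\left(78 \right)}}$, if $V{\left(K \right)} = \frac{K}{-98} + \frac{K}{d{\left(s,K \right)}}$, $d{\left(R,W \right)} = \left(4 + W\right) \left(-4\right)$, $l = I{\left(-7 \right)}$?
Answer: $\frac{\sqrt{380585}}{70} \approx 8.8131$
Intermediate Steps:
$l = -2$
$r{\left(C \right)} = - \frac{3}{5} + C$
$d{\left(R,W \right)} = -16 - 4 W$
$V{\left(K \right)} = - \frac{K}{98} + \frac{K}{-16 - 4 K}$ ($V{\left(K \right)} = \frac{K}{-98} + \frac{K}{-16 - 4 K} = K \left(- \frac{1}{98}\right) + \frac{K}{-16 - 4 K} = - \frac{K}{98} + \frac{K}{-16 - 4 K}$)
$\sqrt{V{\left(l \right)} + r{\left(78 \right)}} = \sqrt{\frac{1}{196} \left(-2\right) \frac{1}{4 - 2} \left(-57 - -4\right) + \left(- \frac{3}{5} + 78\right)} = \sqrt{\frac{1}{196} \left(-2\right) \frac{1}{2} \left(-57 + 4\right) + \frac{387}{5}} = \sqrt{\frac{1}{196} \left(-2\right) \frac{1}{2} \left(-53\right) + \frac{387}{5}} = \sqrt{\frac{53}{196} + \frac{387}{5}} = \sqrt{\frac{76117}{980}} = \frac{\sqrt{380585}}{70}$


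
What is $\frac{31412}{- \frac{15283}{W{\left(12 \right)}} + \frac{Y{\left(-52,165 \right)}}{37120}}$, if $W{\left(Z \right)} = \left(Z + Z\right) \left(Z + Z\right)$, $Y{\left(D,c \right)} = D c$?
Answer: $- \frac{131176512}{111767} \approx -1173.7$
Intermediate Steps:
$W{\left(Z \right)} = 4 Z^{2}$ ($W{\left(Z \right)} = 2 Z 2 Z = 4 Z^{2}$)
$\frac{31412}{- \frac{15283}{W{\left(12 \right)}} + \frac{Y{\left(-52,165 \right)}}{37120}} = \frac{31412}{- \frac{15283}{4 \cdot 12^{2}} + \frac{\left(-52\right) 165}{37120}} = \frac{31412}{- \frac{15283}{4 \cdot 144} - \frac{429}{1856}} = \frac{31412}{- \frac{15283}{576} - \frac{429}{1856}} = \frac{31412}{- \frac{111767}{4176}} = 31412 \left(- \frac{4176}{111767}\right) = - \frac{131176512}{111767}$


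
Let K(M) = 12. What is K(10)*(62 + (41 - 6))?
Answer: 1164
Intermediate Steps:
K(10)*(62 + (41 - 6)) = 12*(62 + (41 - 6)) = 12*(62 + 35) = 12*97 = 1164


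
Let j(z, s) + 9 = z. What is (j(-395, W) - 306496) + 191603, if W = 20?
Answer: -115297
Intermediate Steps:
j(z, s) = -9 + z
(j(-395, W) - 306496) + 191603 = ((-9 - 395) - 306496) + 191603 = (-404 - 306496) + 191603 = -306900 + 191603 = -115297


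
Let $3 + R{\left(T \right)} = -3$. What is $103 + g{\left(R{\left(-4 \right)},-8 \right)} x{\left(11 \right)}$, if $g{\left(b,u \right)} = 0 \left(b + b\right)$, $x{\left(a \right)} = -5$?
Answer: $103$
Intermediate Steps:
$R{\left(T \right)} = -6$ ($R{\left(T \right)} = -3 - 3 = -6$)
$g{\left(b,u \right)} = 0$ ($g{\left(b,u \right)} = 0 \cdot 2 b = 0$)
$103 + g{\left(R{\left(-4 \right)},-8 \right)} x{\left(11 \right)} = 103 + 0 \left(-5\right) = 103 + 0 = 103$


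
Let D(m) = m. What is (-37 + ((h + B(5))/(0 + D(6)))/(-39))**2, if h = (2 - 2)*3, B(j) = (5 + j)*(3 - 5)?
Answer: 18653761/13689 ≈ 1362.7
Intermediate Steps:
B(j) = -10 - 2*j (B(j) = (5 + j)*(-2) = -10 - 2*j)
h = 0 (h = 0*3 = 0)
(-37 + ((h + B(5))/(0 + D(6)))/(-39))**2 = (-37 + ((0 + (-10 - 2*5))/(0 + 6))/(-39))**2 = (-37 + ((0 + (-10 - 10))/6)*(-1/39))**2 = (-37 + ((0 - 20)*(1/6))*(-1/39))**2 = (-37 - 20*1/6*(-1/39))**2 = (-37 - 10/3*(-1/39))**2 = (-37 + 10/117)**2 = (-4319/117)**2 = 18653761/13689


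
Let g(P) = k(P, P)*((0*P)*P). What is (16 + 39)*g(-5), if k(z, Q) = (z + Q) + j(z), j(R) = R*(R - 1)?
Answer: 0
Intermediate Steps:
j(R) = R*(-1 + R)
k(z, Q) = Q + z + z*(-1 + z) (k(z, Q) = (z + Q) + z*(-1 + z) = (Q + z) + z*(-1 + z) = Q + z + z*(-1 + z))
g(P) = 0 (g(P) = (P + P**2)*((0*P)*P) = (P + P**2)*(0*P) = (P + P**2)*0 = 0)
(16 + 39)*g(-5) = (16 + 39)*0 = 55*0 = 0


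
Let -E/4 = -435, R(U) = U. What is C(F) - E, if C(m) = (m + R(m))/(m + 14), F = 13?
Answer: -46954/27 ≈ -1739.0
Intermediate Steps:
E = 1740 (E = -4*(-435) = 1740)
C(m) = 2*m/(14 + m) (C(m) = (m + m)/(m + 14) = (2*m)/(14 + m) = 2*m/(14 + m))
C(F) - E = 2*13/(14 + 13) - 1*1740 = 2*13/27 - 1740 = 2*13*(1/27) - 1740 = 26/27 - 1740 = -46954/27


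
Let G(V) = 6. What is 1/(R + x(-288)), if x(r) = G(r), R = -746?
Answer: -1/740 ≈ -0.0013514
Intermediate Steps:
x(r) = 6
1/(R + x(-288)) = 1/(-746 + 6) = 1/(-740) = -1/740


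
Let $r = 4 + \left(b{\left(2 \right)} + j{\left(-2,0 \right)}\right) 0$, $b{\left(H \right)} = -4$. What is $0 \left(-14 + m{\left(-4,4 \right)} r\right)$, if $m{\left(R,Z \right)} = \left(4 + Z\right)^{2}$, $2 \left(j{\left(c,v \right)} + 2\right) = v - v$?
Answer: $0$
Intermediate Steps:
$j{\left(c,v \right)} = -2$ ($j{\left(c,v \right)} = -2 + \frac{v - v}{2} = -2 + \frac{1}{2} \cdot 0 = -2 + 0 = -2$)
$r = 4$ ($r = 4 + \left(-4 - 2\right) 0 = 4 - 0 = 4 + 0 = 4$)
$0 \left(-14 + m{\left(-4,4 \right)} r\right) = 0 \left(-14 + \left(4 + 4\right)^{2} \cdot 4\right) = 0 \left(-14 + 8^{2} \cdot 4\right) = 0 \left(-14 + 64 \cdot 4\right) = 0 \left(-14 + 256\right) = 0 \cdot 242 = 0$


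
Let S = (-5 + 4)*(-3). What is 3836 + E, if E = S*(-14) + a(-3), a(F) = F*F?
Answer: 3803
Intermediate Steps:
S = 3 (S = -1*(-3) = 3)
a(F) = F²
E = -33 (E = 3*(-14) + (-3)² = -42 + 9 = -33)
3836 + E = 3836 - 33 = 3803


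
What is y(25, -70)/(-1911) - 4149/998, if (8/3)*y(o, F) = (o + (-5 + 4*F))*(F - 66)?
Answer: -542621/48902 ≈ -11.096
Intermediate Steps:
y(o, F) = 3*(-66 + F)*(-5 + o + 4*F)/8 (y(o, F) = 3*((o + (-5 + 4*F))*(F - 66))/8 = 3*((-5 + o + 4*F)*(-66 + F))/8 = 3*((-66 + F)*(-5 + o + 4*F))/8 = 3*(-66 + F)*(-5 + o + 4*F)/8)
y(25, -70)/(-1911) - 4149/998 = (495/4 - 807/8*(-70) - 99/4*25 + (3/2)*(-70)² + (3/8)*(-70)*25)/(-1911) - 4149/998 = (495/4 + 28245/4 - 2475/4 + (3/2)*4900 - 2625/4)*(-1/1911) - 4149*1/998 = (495/4 + 28245/4 - 2475/4 + 7350 - 2625/4)*(-1/1911) - 4149/998 = 13260*(-1/1911) - 4149/998 = -340/49 - 4149/998 = -542621/48902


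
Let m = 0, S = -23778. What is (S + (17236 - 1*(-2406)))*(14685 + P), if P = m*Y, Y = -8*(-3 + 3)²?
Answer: -60737160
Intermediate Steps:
Y = 0 (Y = -8*0² = -8*0 = 0)
P = 0 (P = 0*0 = 0)
(S + (17236 - 1*(-2406)))*(14685 + P) = (-23778 + (17236 - 1*(-2406)))*(14685 + 0) = (-23778 + (17236 + 2406))*14685 = (-23778 + 19642)*14685 = -4136*14685 = -60737160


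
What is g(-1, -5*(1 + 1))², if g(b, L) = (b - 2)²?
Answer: 81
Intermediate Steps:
g(b, L) = (-2 + b)²
g(-1, -5*(1 + 1))² = ((-2 - 1)²)² = ((-3)²)² = 9² = 81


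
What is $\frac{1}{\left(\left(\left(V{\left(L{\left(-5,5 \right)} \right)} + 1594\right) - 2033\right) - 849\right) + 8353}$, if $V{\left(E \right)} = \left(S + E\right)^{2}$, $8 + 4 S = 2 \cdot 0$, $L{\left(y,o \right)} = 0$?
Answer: $\frac{1}{7069} \approx 0.00014146$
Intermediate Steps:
$S = -2$ ($S = -2 + \frac{2 \cdot 0}{4} = -2 + \frac{1}{4} \cdot 0 = -2 + 0 = -2$)
$V{\left(E \right)} = \left(-2 + E\right)^{2}$
$\frac{1}{\left(\left(\left(V{\left(L{\left(-5,5 \right)} \right)} + 1594\right) - 2033\right) - 849\right) + 8353} = \frac{1}{\left(\left(\left(\left(-2 + 0\right)^{2} + 1594\right) - 2033\right) - 849\right) + 8353} = \frac{1}{\left(\left(\left(\left(-2\right)^{2} + 1594\right) - 2033\right) - 849\right) + 8353} = \frac{1}{\left(\left(\left(4 + 1594\right) - 2033\right) - 849\right) + 8353} = \frac{1}{\left(\left(1598 - 2033\right) - 849\right) + 8353} = \frac{1}{\left(-435 - 849\right) + 8353} = \frac{1}{-1284 + 8353} = \frac{1}{7069}$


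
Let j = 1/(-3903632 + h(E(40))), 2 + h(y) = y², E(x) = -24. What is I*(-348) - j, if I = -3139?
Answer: 4263591273577/3903058 ≈ 1.0924e+6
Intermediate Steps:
h(y) = -2 + y²
j = -1/3903058 (j = 1/(-3903632 + (-2 + (-24)²)) = 1/(-3903632 + (-2 + 576)) = 1/(-3903632 + 574) = 1/(-3903058) = -1/3903058 ≈ -2.5621e-7)
I*(-348) - j = -3139*(-348) - 1*(-1/3903058) = 1092372 + 1/3903058 = 4263591273577/3903058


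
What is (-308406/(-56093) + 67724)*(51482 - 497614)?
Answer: -1694922717045416/56093 ≈ -3.0216e+10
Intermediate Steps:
(-308406/(-56093) + 67724)*(51482 - 497614) = (-308406*(-1/56093) + 67724)*(-446132) = (308406/56093 + 67724)*(-446132) = (3799150738/56093)*(-446132) = -1694922717045416/56093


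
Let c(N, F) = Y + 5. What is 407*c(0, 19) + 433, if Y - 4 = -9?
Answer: 433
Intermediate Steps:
Y = -5 (Y = 4 - 9 = -5)
c(N, F) = 0 (c(N, F) = -5 + 5 = 0)
407*c(0, 19) + 433 = 407*0 + 433 = 0 + 433 = 433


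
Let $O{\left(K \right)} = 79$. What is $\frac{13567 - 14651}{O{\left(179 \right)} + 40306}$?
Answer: $- \frac{1084}{40385} \approx -0.026842$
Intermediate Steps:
$\frac{13567 - 14651}{O{\left(179 \right)} + 40306} = \frac{13567 - 14651}{79 + 40306} = \frac{13567 + \left(-20373 + 5722\right)}{40385} = \left(13567 - 14651\right) \frac{1}{40385} = \left(-1084\right) \frac{1}{40385} = - \frac{1084}{40385}$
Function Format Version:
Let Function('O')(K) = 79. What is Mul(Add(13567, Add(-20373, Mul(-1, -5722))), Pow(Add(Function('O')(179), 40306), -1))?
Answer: Rational(-1084, 40385) ≈ -0.026842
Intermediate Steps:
Mul(Add(13567, Add(-20373, Mul(-1, -5722))), Pow(Add(Function('O')(179), 40306), -1)) = Mul(Add(13567, Add(-20373, Mul(-1, -5722))), Pow(Add(79, 40306), -1)) = Mul(Add(13567, Add(-20373, 5722)), Pow(40385, -1)) = Mul(Add(13567, -14651), Rational(1, 40385)) = Mul(-1084, Rational(1, 40385)) = Rational(-1084, 40385)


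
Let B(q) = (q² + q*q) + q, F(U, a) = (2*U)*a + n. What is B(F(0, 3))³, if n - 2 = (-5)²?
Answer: 3274759125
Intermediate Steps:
n = 27 (n = 2 + (-5)² = 2 + 25 = 27)
F(U, a) = 27 + 2*U*a (F(U, a) = (2*U)*a + 27 = 2*U*a + 27 = 27 + 2*U*a)
B(q) = q + 2*q² (B(q) = (q² + q²) + q = 2*q² + q = q + 2*q²)
B(F(0, 3))³ = ((27 + 2*0*3)*(1 + 2*(27 + 2*0*3)))³ = ((27 + 0)*(1 + 2*(27 + 0)))³ = (27*(1 + 2*27))³ = (27*(1 + 54))³ = (27*55)³ = 1485³ = 3274759125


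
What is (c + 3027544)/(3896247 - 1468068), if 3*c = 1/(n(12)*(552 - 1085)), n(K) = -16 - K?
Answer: 135549199969/108714430188 ≈ 1.2468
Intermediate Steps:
c = 1/44772 (c = 1/(3*(((-16 - 1*12)*(552 - 1085)))) = 1/(3*(((-16 - 12)*(-533)))) = 1/(3*((-28*(-533)))) = (⅓)/14924 = (⅓)*(1/14924) = 1/44772 ≈ 2.2335e-5)
(c + 3027544)/(3896247 - 1468068) = (1/44772 + 3027544)/(3896247 - 1468068) = (135549199969/44772)/2428179 = (135549199969/44772)*(1/2428179) = 135549199969/108714430188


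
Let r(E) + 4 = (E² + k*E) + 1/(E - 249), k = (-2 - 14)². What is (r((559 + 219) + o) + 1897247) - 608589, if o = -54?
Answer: 949132651/475 ≈ 1.9982e+6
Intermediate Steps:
k = 256 (k = (-16)² = 256)
r(E) = -4 + E² + 1/(-249 + E) + 256*E (r(E) = -4 + ((E² + 256*E) + 1/(E - 249)) = -4 + ((E² + 256*E) + 1/(-249 + E)) = -4 + (E² + 1/(-249 + E) + 256*E) = -4 + E² + 1/(-249 + E) + 256*E)
(r((559 + 219) + o) + 1897247) - 608589 = ((997 + ((559 + 219) - 54)³ - 63748*((559 + 219) - 54) + 7*((559 + 219) - 54)²)/(-249 + ((559 + 219) - 54)) + 1897247) - 608589 = ((997 + (778 - 54)³ - 63748*(778 - 54) + 7*(778 - 54)²)/(-249 + (778 - 54)) + 1897247) - 608589 = ((997 + 724³ - 63748*724 + 7*724²)/(-249 + 724) + 1897247) - 608589 = ((997 + 379503424 - 46153552 + 7*524176)/475 + 1897247) - 608589 = ((997 + 379503424 - 46153552 + 3669232)/475 + 1897247) - 608589 = ((1/475)*337020101 + 1897247) - 608589 = (337020101/475 + 1897247) - 608589 = 1238212426/475 - 608589 = 949132651/475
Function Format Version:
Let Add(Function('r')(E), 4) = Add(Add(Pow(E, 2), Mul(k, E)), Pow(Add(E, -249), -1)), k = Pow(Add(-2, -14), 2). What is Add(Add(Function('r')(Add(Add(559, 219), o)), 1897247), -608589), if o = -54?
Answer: Rational(949132651, 475) ≈ 1.9982e+6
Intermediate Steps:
k = 256 (k = Pow(-16, 2) = 256)
Function('r')(E) = Add(-4, Pow(E, 2), Pow(Add(-249, E), -1), Mul(256, E)) (Function('r')(E) = Add(-4, Add(Add(Pow(E, 2), Mul(256, E)), Pow(Add(E, -249), -1))) = Add(-4, Add(Add(Pow(E, 2), Mul(256, E)), Pow(Add(-249, E), -1))) = Add(-4, Add(Pow(E, 2), Pow(Add(-249, E), -1), Mul(256, E))) = Add(-4, Pow(E, 2), Pow(Add(-249, E), -1), Mul(256, E)))
Add(Add(Function('r')(Add(Add(559, 219), o)), 1897247), -608589) = Add(Add(Mul(Pow(Add(-249, Add(Add(559, 219), -54)), -1), Add(997, Pow(Add(Add(559, 219), -54), 3), Mul(-63748, Add(Add(559, 219), -54)), Mul(7, Pow(Add(Add(559, 219), -54), 2)))), 1897247), -608589) = Add(Add(Mul(Pow(Add(-249, Add(778, -54)), -1), Add(997, Pow(Add(778, -54), 3), Mul(-63748, Add(778, -54)), Mul(7, Pow(Add(778, -54), 2)))), 1897247), -608589) = Add(Add(Mul(Pow(Add(-249, 724), -1), Add(997, Pow(724, 3), Mul(-63748, 724), Mul(7, Pow(724, 2)))), 1897247), -608589) = Add(Add(Mul(Pow(475, -1), Add(997, 379503424, -46153552, Mul(7, 524176))), 1897247), -608589) = Add(Add(Mul(Rational(1, 475), Add(997, 379503424, -46153552, 3669232)), 1897247), -608589) = Add(Add(Mul(Rational(1, 475), 337020101), 1897247), -608589) = Add(Add(Rational(337020101, 475), 1897247), -608589) = Add(Rational(1238212426, 475), -608589) = Rational(949132651, 475)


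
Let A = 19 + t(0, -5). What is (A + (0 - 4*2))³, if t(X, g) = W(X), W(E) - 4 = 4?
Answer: 6859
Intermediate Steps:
W(E) = 8 (W(E) = 4 + 4 = 8)
t(X, g) = 8
A = 27 (A = 19 + 8 = 27)
(A + (0 - 4*2))³ = (27 + (0 - 4*2))³ = (27 + (0 - 8))³ = (27 - 8)³ = 19³ = 6859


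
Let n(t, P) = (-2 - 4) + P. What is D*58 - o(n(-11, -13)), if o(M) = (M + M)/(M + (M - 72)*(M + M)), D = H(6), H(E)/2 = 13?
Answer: 272950/181 ≈ 1508.0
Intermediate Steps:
H(E) = 26 (H(E) = 2*13 = 26)
D = 26
n(t, P) = -6 + P
o(M) = 2*M/(M + 2*M*(-72 + M)) (o(M) = (2*M)/(M + (-72 + M)*(2*M)) = (2*M)/(M + 2*M*(-72 + M)) = 2*M/(M + 2*M*(-72 + M)))
D*58 - o(n(-11, -13)) = 26*58 - 2/(-143 + 2*(-6 - 13)) = 1508 - 2/(-143 + 2*(-19)) = 1508 - 2/(-143 - 38) = 1508 - 2/(-181) = 1508 - 2*(-1)/181 = 1508 - 1*(-2/181) = 1508 + 2/181 = 272950/181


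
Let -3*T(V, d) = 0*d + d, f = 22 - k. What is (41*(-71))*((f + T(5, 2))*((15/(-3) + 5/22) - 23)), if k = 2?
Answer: 51580009/33 ≈ 1.5630e+6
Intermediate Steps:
f = 20 (f = 22 - 1*2 = 22 - 2 = 20)
T(V, d) = -d/3 (T(V, d) = -(0*d + d)/3 = -(0 + d)/3 = -d/3)
(41*(-71))*((f + T(5, 2))*((15/(-3) + 5/22) - 23)) = (41*(-71))*((20 - 1/3*2)*((15/(-3) + 5/22) - 23)) = -2911*(20 - 2/3)*((15*(-1/3) + 5*(1/22)) - 23) = -168838*((-5 + 5/22) - 23)/3 = -168838*(-105/22 - 23)/3 = -168838*(-611)/(3*22) = -2911*(-17719/33) = 51580009/33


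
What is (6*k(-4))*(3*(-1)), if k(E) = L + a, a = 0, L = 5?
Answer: -90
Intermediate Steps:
k(E) = 5 (k(E) = 5 + 0 = 5)
(6*k(-4))*(3*(-1)) = (6*5)*(3*(-1)) = 30*(-3) = -90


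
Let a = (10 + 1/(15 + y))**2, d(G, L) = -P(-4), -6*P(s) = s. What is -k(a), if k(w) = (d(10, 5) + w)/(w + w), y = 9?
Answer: -57697/116162 ≈ -0.49669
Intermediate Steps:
P(s) = -s/6
d(G, L) = -2/3 (d(G, L) = -(-1)*(-4)/6 = -1*2/3 = -2/3)
a = 58081/576 (a = (10 + 1/(15 + 9))**2 = (10 + 1/24)**2 = (241/24)**2 = 58081/576 ≈ 100.84)
k(w) = (-2/3 + w)/(2*w) (k(w) = (-2/3 + w)/(w + w) = (-2/3 + w)/((2*w)) = (-2/3 + w)*(1/(2*w)) = (-2/3 + w)/(2*w))
-k(a) = -(-2 + 3*(58081/576))/(6*58081/576) = -576*(-2 + 58081/192)/(6*58081) = -576*57697/(6*58081*192) = -1*57697/116162 = -57697/116162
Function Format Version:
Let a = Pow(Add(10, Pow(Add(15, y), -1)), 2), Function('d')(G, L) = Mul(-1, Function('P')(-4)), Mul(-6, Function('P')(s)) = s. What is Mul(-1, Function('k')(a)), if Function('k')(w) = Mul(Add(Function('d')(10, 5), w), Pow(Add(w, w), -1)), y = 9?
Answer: Rational(-57697, 116162) ≈ -0.49669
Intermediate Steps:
Function('P')(s) = Mul(Rational(-1, 6), s)
Function('d')(G, L) = Rational(-2, 3) (Function('d')(G, L) = Mul(-1, Mul(Rational(-1, 6), -4)) = Mul(-1, Rational(2, 3)) = Rational(-2, 3))
a = Rational(58081, 576) (a = Pow(Add(10, Pow(Add(15, 9), -1)), 2) = Pow(Add(10, Pow(24, -1)), 2) = Pow(Add(10, Rational(1, 24)), 2) = Pow(Rational(241, 24), 2) = Rational(58081, 576) ≈ 100.84)
Function('k')(w) = Mul(Rational(1, 2), Pow(w, -1), Add(Rational(-2, 3), w)) (Function('k')(w) = Mul(Add(Rational(-2, 3), w), Pow(Add(w, w), -1)) = Mul(Add(Rational(-2, 3), w), Pow(Mul(2, w), -1)) = Mul(Add(Rational(-2, 3), w), Mul(Rational(1, 2), Pow(w, -1))) = Mul(Rational(1, 2), Pow(w, -1), Add(Rational(-2, 3), w)))
Mul(-1, Function('k')(a)) = Mul(-1, Mul(Rational(1, 6), Pow(Rational(58081, 576), -1), Add(-2, Mul(3, Rational(58081, 576))))) = Mul(-1, Mul(Rational(1, 6), Rational(576, 58081), Add(-2, Rational(58081, 192)))) = Mul(-1, Mul(Rational(1, 6), Rational(576, 58081), Rational(57697, 192))) = Mul(-1, Rational(57697, 116162)) = Rational(-57697, 116162)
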